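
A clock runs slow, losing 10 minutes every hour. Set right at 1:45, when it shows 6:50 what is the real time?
For every 60 true minutes, the faulty clock advances 50 minutes, so 1 faulty-clock minute corresponds to 60/50 true minutes.
From 1:45 to 6:50 on the faulty dial is 305 minutes.
True elapsed: 305 x 60/50 = 366 minutes = 6 hours and 6 minutes.
True time: 1:45 + 6 hours and 6 minutes = 7:51.

Final answer: 7:51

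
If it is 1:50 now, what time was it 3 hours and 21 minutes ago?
Starting time: 1:50 = 110 total minutes past 12:00
Subtracting: 3 hours and 21 minutes = 201 minutes
110 - 201 = -91 (negative, add 12 hours = 720) = 629 minutes
= 10 hours and 29 minutes past 12:00 = 10:29

Final answer: 10:29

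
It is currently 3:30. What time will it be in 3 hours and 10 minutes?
Starting time: 3:30
Adding 10 minutes to 30 minutes: 30 + 10 = 40 minutes
Adding 3 hours: 3 + 3 = 6
Final time: 6:40

Final answer: 6:40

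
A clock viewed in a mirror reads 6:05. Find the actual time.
Reflection across the vertical (12-6) axis maps a hand at angle A degrees to (360 - A) degrees, which sends a reading of T minutes past 12:00 to (720 - T) minutes past 12:00.
Mirror reads 6:05 = 365 minutes past 12:00.
Actual time: (720 - 365) mod 720 = 355 minutes = 5:55.

Final answer: 5:55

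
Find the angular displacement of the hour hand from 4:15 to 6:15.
The hour hand moves 0.5 degrees per minute.
Time elapsed: 6:15 - 4:15 = 120 minutes
Angular displacement: 120 x 0.5 = 60 degrees

Final answer: 60 degrees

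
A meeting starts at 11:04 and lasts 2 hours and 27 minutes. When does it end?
Starting time: 11:04
Adding 27 minutes to 4 minutes: 4 + 27 = 31 minutes
Adding 2 hours: 11 + 2 = 13 - 12 = 1
Final time: 1:31

Final answer: 1:31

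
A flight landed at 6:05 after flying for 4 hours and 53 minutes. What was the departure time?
Starting time: 6:05 = 365 total minutes past 12:00
Subtracting: 4 hours and 53 minutes = 293 minutes
365 - 293 = 72 minutes
= 1 hour and 12 minutes past 12:00 = 1:12

Final answer: 1:12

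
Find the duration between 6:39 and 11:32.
From 6:39 to 11:32:
(11 x 60 + 32) - (6 x 60 + 39) = 692 - 399 = 293 minutes
= 4 hours and 53 minutes

Final answer: 4 hours and 53 minutes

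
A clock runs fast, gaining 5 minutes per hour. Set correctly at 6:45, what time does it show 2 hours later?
For every 60 true minutes, the faulty clock advances 60 + 5 = 65 minutes.
True elapsed: 2 hours = 120 minutes.
Faulty clock advances: 120 x 65/60 = 130 minutes (drift: 10 minutes ahead).
Shown time: 6:45 + 130 minutes = 8:55.

Final answer: 8:55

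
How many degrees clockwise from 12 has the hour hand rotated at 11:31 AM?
The hour hand moves 30 degrees per hour and 0.5 degrees per minute.
At 11:31: (11) x 30 + 31 x 0.5 = 330 + 15.5 = 345.5 degrees

Final answer: 345.5 degrees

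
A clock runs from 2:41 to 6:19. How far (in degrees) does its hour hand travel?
The hour hand moves 0.5 degrees per minute.
Time elapsed: 6:19 - 2:41 = 218 minutes
Angular displacement: 218 x 0.5 = 109 degrees

Final answer: 109 degrees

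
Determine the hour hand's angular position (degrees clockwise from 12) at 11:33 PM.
The hour hand moves 30 degrees per hour and 0.5 degrees per minute.
At 11:33: (11) x 30 + 33 x 0.5 = 330 + 16.5 = 346.5 degrees

Final answer: 346.5 degrees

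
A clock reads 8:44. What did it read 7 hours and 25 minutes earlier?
Starting time: 8:44 = 524 total minutes past 12:00
Subtracting: 7 hours and 25 minutes = 445 minutes
524 - 445 = 79 minutes
= 1 hour and 19 minutes past 12:00 = 1:19

Final answer: 1:19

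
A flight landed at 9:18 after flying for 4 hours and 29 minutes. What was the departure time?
Starting time: 9:18 = 558 total minutes past 12:00
Subtracting: 4 hours and 29 minutes = 269 minutes
558 - 269 = 289 minutes
= 4 hours and 49 minutes past 12:00 = 4:49

Final answer: 4:49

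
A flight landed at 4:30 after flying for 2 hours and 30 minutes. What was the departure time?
Starting time: 4:30 = 270 total minutes past 12:00
Subtracting: 2 hours and 30 minutes = 150 minutes
270 - 150 = 120 minutes
= 2 hours past 12:00 = 2:00

Final answer: 2:00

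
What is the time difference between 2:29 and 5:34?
From 2:29 to 5:34:
(5 x 60 + 34) - (2 x 60 + 29) = 334 - 149 = 185 minutes
= 3 hours and 5 minutes

Final answer: 3 hours and 5 minutes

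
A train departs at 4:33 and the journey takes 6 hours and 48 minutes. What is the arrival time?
Starting time: 4:33
Adding 48 minutes to 33 minutes: 33 + 48 = 81 minutes = 1 hour and 21 minutes
Adding 6 hours: 4 + 6 + 1 (carry) = 11
Final time: 11:21

Final answer: 11:21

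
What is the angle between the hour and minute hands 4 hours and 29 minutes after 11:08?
First find the time 4 hours and 29 minutes after 11:08.
Total minutes: 11 x 60 + 8 + 4 x 60 + 29 = 937.
937 mod 720 = 217 minutes = 3:37.
Now compute the angle at 3:37:
Hour hand: 3 x 30 + 37 x 0.5 = 108.5 degrees
Minute hand: 37 x 6 = 222 degrees
Difference: |108.5 - 222| = 113.5 degrees
The angle is 113.5 degrees

Final answer: 113.5 degrees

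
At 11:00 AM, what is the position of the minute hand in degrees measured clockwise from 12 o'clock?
The minute hand moves 6 degrees per minute.
At 11:00: 0 x 6 = 0 degrees

Final answer: 0 degrees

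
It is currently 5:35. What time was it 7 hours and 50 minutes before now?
Starting time: 5:35 = 335 total minutes past 12:00
Subtracting: 7 hours and 50 minutes = 470 minutes
335 - 470 = -135 (negative, add 12 hours = 720) = 585 minutes
= 9 hours and 45 minutes past 12:00 = 9:45

Final answer: 9:45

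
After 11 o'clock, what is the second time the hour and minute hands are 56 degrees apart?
At t minutes past 11:00, the hour hand is at 30 x 11 + 0.5t degrees and the minute hand is at 6t degrees.
The smaller angle between them is 56 degrees when |30H - 5.5t| = 56 or |30H - 5.5t| = 304.
With H = 11, solve 30 x 11 - 5.5t = +/- target for each target:
  t = (30 x 11 - 56) / 5.5 = 49.82
  t = (30 x 11 + 56) / 5.5 = 70.18 (outside (0, 60))
  t = (30 x 11 - 304) / 5.5 = 4.73
  t = (30 x 11 + 304) / 5.5 = 115.27 (outside (0, 60))
Valid solutions in (0, 60): {4.73, 49.82} minutes.
The second occurrence is t = 49.82 minutes.
The hands form a 56-degree angle at 49.82 minutes past 11:00.

Final answer: 49.82 minutes past 11:00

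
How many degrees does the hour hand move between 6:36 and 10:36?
The hour hand moves 0.5 degrees per minute.
Time elapsed: 10:36 - 6:36 = 240 minutes
Angular displacement: 240 x 0.5 = 120 degrees

Final answer: 120 degrees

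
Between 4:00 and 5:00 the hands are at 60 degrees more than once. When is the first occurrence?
At t minutes past 4:00, the hour hand is at 30 x 4 + 0.5t degrees and the minute hand is at 6t degrees.
The smaller angle between them is 60 degrees when |30H - 5.5t| = 60 or |30H - 5.5t| = 300.
With H = 4, solve 30 x 4 - 5.5t = +/- target for each target:
  t = (30 x 4 - 60) / 5.5 = 10.91
  t = (30 x 4 + 60) / 5.5 = 32.73
  t = (30 x 4 - 300) / 5.5 = -32.73 (outside (0, 60))
  t = (30 x 4 + 300) / 5.5 = 76.36 (outside (0, 60))
Valid solutions in (0, 60): {10.91, 32.73} minutes.
The first occurrence is t = 10.91 minutes.
The hands form a 60-degree angle at 10.91 minutes past 4:00.

Final answer: 10.91 minutes past 4:00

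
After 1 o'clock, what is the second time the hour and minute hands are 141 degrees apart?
At t minutes past 1:00, the hour hand is at 30 x 1 + 0.5t degrees and the minute hand is at 6t degrees.
The smaller angle between them is 141 degrees when |30H - 5.5t| = 141 or |30H - 5.5t| = 219.
With H = 1, solve 30 x 1 - 5.5t = +/- target for each target:
  t = (30 x 1 - 141) / 5.5 = -20.18 (outside (0, 60))
  t = (30 x 1 + 141) / 5.5 = 31.09
  t = (30 x 1 - 219) / 5.5 = -34.36 (outside (0, 60))
  t = (30 x 1 + 219) / 5.5 = 45.27
Valid solutions in (0, 60): {31.09, 45.27} minutes.
The second occurrence is t = 45.27 minutes.
The hands form a 141-degree angle at 45.27 minutes past 1:00.

Final answer: 45.27 minutes past 1:00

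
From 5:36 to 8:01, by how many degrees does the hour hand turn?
The hour hand moves 0.5 degrees per minute.
Time elapsed: 8:01 - 5:36 = 145 minutes
Angular displacement: 145 x 0.5 = 72.5 degrees

Final answer: 72.5 degrees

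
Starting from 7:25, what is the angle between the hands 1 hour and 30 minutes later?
First find the time 1 hour and 30 minutes after 7:25.
Total minutes: 7 x 60 + 25 + 1 x 60 + 30 = 535.
535 mod 720 = 535 minutes = 8:55.
Now compute the angle at 8:55:
Hour hand: 8 x 30 + 55 x 0.5 = 267.5 degrees
Minute hand: 55 x 6 = 330 degrees
Difference: |267.5 - 330| = 62.5 degrees
The angle is 62.5 degrees

Final answer: 62.5 degrees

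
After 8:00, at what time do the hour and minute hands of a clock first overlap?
The minute hand gains 5.5 degrees per minute on the hour hand.
At 8:00, the hour hand is at 240 degrees and the minute hand is at 0 degrees.
The gap is 240 degrees. Time to close: 240/5.5 = 60 x 8/11 = 43.64 minutes.
The hands overlap at 43.64 minutes past 8:00.

Final answer: 43.64 minutes past 8:00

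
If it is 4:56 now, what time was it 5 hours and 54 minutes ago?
Starting time: 4:56 = 296 total minutes past 12:00
Subtracting: 5 hours and 54 minutes = 354 minutes
296 - 354 = -58 (negative, add 12 hours = 720) = 662 minutes
= 11 hours and 2 minutes past 12:00 = 11:02

Final answer: 11:02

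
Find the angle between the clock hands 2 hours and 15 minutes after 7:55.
First find the time 2 hours and 15 minutes after 7:55.
Total minutes: 7 x 60 + 55 + 2 x 60 + 15 = 610.
610 mod 720 = 610 minutes = 10:10.
Now compute the angle at 10:10:
Hour hand: 10 x 30 + 10 x 0.5 = 305 degrees
Minute hand: 10 x 6 = 60 degrees
Difference: |305 - 60| = 245 degrees
Smaller angle: 360 - 245 = 115 degrees

Final answer: 115 degrees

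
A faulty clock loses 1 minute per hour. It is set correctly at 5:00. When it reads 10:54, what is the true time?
For every 60 true minutes, the faulty clock advances 59 minutes, so 1 faulty-clock minute corresponds to 60/59 true minutes.
From 5:00 to 10:54 on the faulty dial is 354 minutes.
True elapsed: 354 x 60/59 = 360 minutes = 6 hours.
True time: 5:00 + 6 hours = 11:00.

Final answer: 11:00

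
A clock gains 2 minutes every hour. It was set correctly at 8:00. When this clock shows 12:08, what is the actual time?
For every 60 true minutes, the faulty clock advances 62 minutes, so 1 faulty-clock minute corresponds to 60/62 true minutes.
From 8:00 to 12:08 on the faulty dial is 248 minutes.
True elapsed: 248 x 60/62 = 240 minutes = 4 hours.
True time: 8:00 + 4 hours = 12:00.

Final answer: 12:00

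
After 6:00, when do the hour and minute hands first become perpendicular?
At t minutes past 6:00, the hour hand is at 30 x 6 + 0.5t degrees and the minute hand is at 6t degrees.
The smaller angle between them is 90 degrees when |30H - 5.5t| = 90 or |30H - 5.5t| = 270.
With H = 6, solve 30 x 6 - 5.5t = +/- target for each target:
  t = (30 x 6 - 90) / 5.5 = 16.36
  t = (30 x 6 + 90) / 5.5 = 49.09
  t = (30 x 6 - 270) / 5.5 = -16.36 (outside (0, 60))
  t = (30 x 6 + 270) / 5.5 = 81.82 (outside (0, 60))
Valid solutions in (0, 60): {16.36, 49.09} minutes.
First occurrence: t = 16.36 minutes.
The hands are at right angles at 16.36 minutes past 6:00.

Final answer: 16.36 minutes past 6:00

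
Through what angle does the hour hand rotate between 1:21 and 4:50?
The hour hand moves 0.5 degrees per minute.
Time elapsed: 4:50 - 1:21 = 209 minutes
Angular displacement: 209 x 0.5 = 104.5 degrees

Final answer: 104.5 degrees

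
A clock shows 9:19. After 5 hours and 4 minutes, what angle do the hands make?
First find the time 5 hours and 4 minutes after 9:19.
Total minutes: 9 x 60 + 19 + 5 x 60 + 4 = 863.
863 mod 720 = 143 minutes = 2:23.
Now compute the angle at 2:23:
Hour hand: 2 x 30 + 23 x 0.5 = 71.5 degrees
Minute hand: 23 x 6 = 138 degrees
Difference: |71.5 - 138| = 66.5 degrees
The angle is 66.5 degrees

Final answer: 66.5 degrees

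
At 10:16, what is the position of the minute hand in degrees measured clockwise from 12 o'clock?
The minute hand moves 6 degrees per minute.
At 10:16: 16 x 6 = 96 degrees

Final answer: 96 degrees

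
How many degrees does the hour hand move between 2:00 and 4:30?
The hour hand moves 0.5 degrees per minute.
Time elapsed: 4:30 - 2:00 = 150 minutes
Angular displacement: 150 x 0.5 = 75 degrees

Final answer: 75 degrees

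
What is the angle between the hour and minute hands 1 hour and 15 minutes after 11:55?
First find the time 1 hour and 15 minutes after 11:55.
Total minutes: 11 x 60 + 55 + 1 x 60 + 15 = 790.
790 mod 720 = 70 minutes = 1:10.
Now compute the angle at 1:10:
Hour hand: 1 x 30 + 10 x 0.5 = 35 degrees
Minute hand: 10 x 6 = 60 degrees
Difference: |35 - 60| = 25 degrees
The angle is 25 degrees

Final answer: 25 degrees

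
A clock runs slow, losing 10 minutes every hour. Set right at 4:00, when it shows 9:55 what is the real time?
For every 60 true minutes, the faulty clock advances 50 minutes, so 1 faulty-clock minute corresponds to 60/50 true minutes.
From 4:00 to 9:55 on the faulty dial is 355 minutes.
True elapsed: 355 x 60/50 = 426 minutes = 7 hours and 6 minutes.
True time: 4:00 + 7 hours and 6 minutes = 11:06.

Final answer: 11:06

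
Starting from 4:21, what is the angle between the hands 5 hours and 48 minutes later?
First find the time 5 hours and 48 minutes after 4:21.
Total minutes: 4 x 60 + 21 + 5 x 60 + 48 = 609.
609 mod 720 = 609 minutes = 10:09.
Now compute the angle at 10:09:
Hour hand: 10 x 30 + 9 x 0.5 = 304.5 degrees
Minute hand: 9 x 6 = 54 degrees
Difference: |304.5 - 54| = 250.5 degrees
Smaller angle: 360 - 250.5 = 109.5 degrees

Final answer: 109.5 degrees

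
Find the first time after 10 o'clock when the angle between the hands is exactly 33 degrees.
At t minutes past 10:00, the hour hand is at 30 x 10 + 0.5t degrees and the minute hand is at 6t degrees.
The smaller angle between them is 33 degrees when |30H - 5.5t| = 33 or |30H - 5.5t| = 327.
With H = 10, solve 30 x 10 - 5.5t = +/- target for each target:
  t = (30 x 10 - 33) / 5.5 = 48.55
  t = (30 x 10 + 33) / 5.5 = 60.55 (outside (0, 60))
  t = (30 x 10 - 327) / 5.5 = -4.91 (outside (0, 60))
  t = (30 x 10 + 327) / 5.5 = 114 (outside (0, 60))
Valid solutions in (0, 60): {48.55} minutes.
The first occurrence is t = 48.55 minutes.
The hands form a 33-degree angle at 48.55 minutes past 10:00.

Final answer: 48.55 minutes past 10:00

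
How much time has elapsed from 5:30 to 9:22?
From 5:30 to 9:22:
(9 x 60 + 22) - (5 x 60 + 30) = 562 - 330 = 232 minutes
= 3 hours and 52 minutes

Final answer: 3 hours and 52 minutes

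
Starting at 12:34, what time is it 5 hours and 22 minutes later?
Starting time: 12:34
Adding 22 minutes to 34 minutes: 34 + 22 = 56 minutes
Adding 5 hours: 12 + 5 = 17 - 12 = 5
Final time: 5:56

Final answer: 5:56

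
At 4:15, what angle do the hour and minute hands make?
Hour hand position: 4 x 30 + 15 x 0.5 = 127.5 degrees
Minute hand position: 15 x 6 = 90 degrees
Difference: |127.5 - 90| = 37.5 degrees
The angle between the hands is 37.5 degrees

Final answer: 37.5 degrees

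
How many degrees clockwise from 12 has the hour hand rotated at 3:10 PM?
The hour hand moves 30 degrees per hour and 0.5 degrees per minute.
At 3:10: (3) x 30 + 10 x 0.5 = 90 + 5 = 95 degrees

Final answer: 95 degrees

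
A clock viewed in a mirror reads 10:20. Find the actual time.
Reflection across the vertical (12-6) axis maps a hand at angle A degrees to (360 - A) degrees, which sends a reading of T minutes past 12:00 to (720 - T) minutes past 12:00.
Mirror reads 10:20 = 620 minutes past 12:00.
Actual time: (720 - 620) mod 720 = 100 minutes = 1:40.

Final answer: 1:40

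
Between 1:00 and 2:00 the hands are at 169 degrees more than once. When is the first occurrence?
At t minutes past 1:00, the hour hand is at 30 x 1 + 0.5t degrees and the minute hand is at 6t degrees.
The smaller angle between them is 169 degrees when |30H - 5.5t| = 169 or |30H - 5.5t| = 191.
With H = 1, solve 30 x 1 - 5.5t = +/- target for each target:
  t = (30 x 1 - 169) / 5.5 = -25.27 (outside (0, 60))
  t = (30 x 1 + 169) / 5.5 = 36.18
  t = (30 x 1 - 191) / 5.5 = -29.27 (outside (0, 60))
  t = (30 x 1 + 191) / 5.5 = 40.18
Valid solutions in (0, 60): {36.18, 40.18} minutes.
The first occurrence is t = 36.18 minutes.
The hands form a 169-degree angle at 36.18 minutes past 1:00.

Final answer: 36.18 minutes past 1:00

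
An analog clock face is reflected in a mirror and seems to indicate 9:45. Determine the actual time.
Reflection across the vertical (12-6) axis maps a hand at angle A degrees to (360 - A) degrees, which sends a reading of T minutes past 12:00 to (720 - T) minutes past 12:00.
Mirror reads 9:45 = 585 minutes past 12:00.
Actual time: (720 - 585) mod 720 = 135 minutes = 2:15.

Final answer: 2:15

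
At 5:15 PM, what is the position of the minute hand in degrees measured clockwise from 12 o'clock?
The minute hand moves 6 degrees per minute.
At 5:15: 15 x 6 = 90 degrees

Final answer: 90 degrees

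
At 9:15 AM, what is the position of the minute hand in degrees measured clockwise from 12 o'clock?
The minute hand moves 6 degrees per minute.
At 9:15: 15 x 6 = 90 degrees

Final answer: 90 degrees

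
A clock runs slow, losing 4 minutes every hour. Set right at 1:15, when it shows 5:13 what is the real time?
For every 60 true minutes, the faulty clock advances 56 minutes, so 1 faulty-clock minute corresponds to 60/56 true minutes.
From 1:15 to 5:13 on the faulty dial is 238 minutes.
True elapsed: 238 x 60/56 = 255 minutes = 4 hours and 15 minutes.
True time: 1:15 + 4 hours and 15 minutes = 5:30.

Final answer: 5:30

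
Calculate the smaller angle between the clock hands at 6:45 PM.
Hour hand position: 6 x 30 + 45 x 0.5 = 202.5 degrees
Minute hand position: 45 x 6 = 270 degrees
Difference: |202.5 - 270| = 67.5 degrees
The angle between the hands is 67.5 degrees

Final answer: 67.5 degrees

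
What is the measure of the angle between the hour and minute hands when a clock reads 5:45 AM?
Hour hand position: 5 x 30 + 45 x 0.5 = 172.5 degrees
Minute hand position: 45 x 6 = 270 degrees
Difference: |172.5 - 270| = 97.5 degrees
The angle between the hands is 97.5 degrees

Final answer: 97.5 degrees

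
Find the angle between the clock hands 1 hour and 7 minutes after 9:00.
First find the time 1 hour and 7 minutes after 9:00.
Total minutes: 9 x 60 + 0 + 1 x 60 + 7 = 607.
607 mod 720 = 607 minutes = 10:07.
Now compute the angle at 10:07:
Hour hand: 10 x 30 + 7 x 0.5 = 303.5 degrees
Minute hand: 7 x 6 = 42 degrees
Difference: |303.5 - 42| = 261.5 degrees
Smaller angle: 360 - 261.5 = 98.5 degrees

Final answer: 98.5 degrees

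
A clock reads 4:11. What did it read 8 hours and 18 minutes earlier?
Starting time: 4:11 = 251 total minutes past 12:00
Subtracting: 8 hours and 18 minutes = 498 minutes
251 - 498 = -247 (negative, add 12 hours = 720) = 473 minutes
= 7 hours and 53 minutes past 12:00 = 7:53

Final answer: 7:53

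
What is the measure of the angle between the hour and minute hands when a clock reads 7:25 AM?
Hour hand position: 7 x 30 + 25 x 0.5 = 222.5 degrees
Minute hand position: 25 x 6 = 150 degrees
Difference: |222.5 - 150| = 72.5 degrees
The angle between the hands is 72.5 degrees

Final answer: 72.5 degrees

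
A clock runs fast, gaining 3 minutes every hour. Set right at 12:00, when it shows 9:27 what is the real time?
For every 60 true minutes, the faulty clock advances 63 minutes, so 1 faulty-clock minute corresponds to 60/63 true minutes.
From 12:00 to 9:27 on the faulty dial is 567 minutes.
True elapsed: 567 x 60/63 = 540 minutes = 9 hours.
True time: 12:00 + 9 hours = 9:00.

Final answer: 9:00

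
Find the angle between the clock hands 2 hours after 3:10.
First find the time 2 hours after 3:10.
Total minutes: 3 x 60 + 10 + 2 x 60 + 0 = 310.
310 mod 720 = 310 minutes = 5:10.
Now compute the angle at 5:10:
Hour hand: 5 x 30 + 10 x 0.5 = 155 degrees
Minute hand: 10 x 6 = 60 degrees
Difference: |155 - 60| = 95 degrees
The angle is 95 degrees

Final answer: 95 degrees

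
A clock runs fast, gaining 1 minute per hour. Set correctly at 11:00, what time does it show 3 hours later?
For every 60 true minutes, the faulty clock advances 60 + 1 = 61 minutes.
True elapsed: 3 hours = 180 minutes.
Faulty clock advances: 180 x 61/60 = 183 minutes (drift: 3 minutes ahead).
Shown time: 11:00 + 183 minutes = 2:03.

Final answer: 2:03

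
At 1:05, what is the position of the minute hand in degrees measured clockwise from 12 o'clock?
The minute hand moves 6 degrees per minute.
At 1:05: 5 x 6 = 30 degrees

Final answer: 30 degrees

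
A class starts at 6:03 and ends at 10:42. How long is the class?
From 6:03 to 10:42:
(10 x 60 + 42) - (6 x 60 + 3) = 642 - 363 = 279 minutes
= 4 hours and 39 minutes

Final answer: 4 hours and 39 minutes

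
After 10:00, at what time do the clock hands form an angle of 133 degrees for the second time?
At t minutes past 10:00, the hour hand is at 30 x 10 + 0.5t degrees and the minute hand is at 6t degrees.
The smaller angle between them is 133 degrees when |30H - 5.5t| = 133 or |30H - 5.5t| = 227.
With H = 10, solve 30 x 10 - 5.5t = +/- target for each target:
  t = (30 x 10 - 133) / 5.5 = 30.36
  t = (30 x 10 + 133) / 5.5 = 78.73 (outside (0, 60))
  t = (30 x 10 - 227) / 5.5 = 13.27
  t = (30 x 10 + 227) / 5.5 = 95.82 (outside (0, 60))
Valid solutions in (0, 60): {13.27, 30.36} minutes.
The second occurrence is t = 30.36 minutes.
The hands form a 133-degree angle at 30.36 minutes past 10:00.

Final answer: 30.36 minutes past 10:00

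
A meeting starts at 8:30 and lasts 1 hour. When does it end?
Starting time: 8:30
Adding 0 minutes to 30 minutes: 30 + 0 = 30 minutes
Adding 1 hour: 8 + 1 = 9
Final time: 9:30

Final answer: 9:30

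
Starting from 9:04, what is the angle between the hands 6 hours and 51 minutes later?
First find the time 6 hours and 51 minutes after 9:04.
Total minutes: 9 x 60 + 4 + 6 x 60 + 51 = 955.
955 mod 720 = 235 minutes = 3:55.
Now compute the angle at 3:55:
Hour hand: 3 x 30 + 55 x 0.5 = 117.5 degrees
Minute hand: 55 x 6 = 330 degrees
Difference: |117.5 - 330| = 212.5 degrees
Smaller angle: 360 - 212.5 = 147.5 degrees

Final answer: 147.5 degrees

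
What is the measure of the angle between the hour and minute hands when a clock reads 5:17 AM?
Hour hand position: 5 x 30 + 17 x 0.5 = 158.5 degrees
Minute hand position: 17 x 6 = 102 degrees
Difference: |158.5 - 102| = 56.5 degrees
The angle between the hands is 56.5 degrees

Final answer: 56.5 degrees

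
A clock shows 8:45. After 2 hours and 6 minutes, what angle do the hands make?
First find the time 2 hours and 6 minutes after 8:45.
Total minutes: 8 x 60 + 45 + 2 x 60 + 6 = 651.
651 mod 720 = 651 minutes = 10:51.
Now compute the angle at 10:51:
Hour hand: 10 x 30 + 51 x 0.5 = 325.5 degrees
Minute hand: 51 x 6 = 306 degrees
Difference: |325.5 - 306| = 19.5 degrees
The angle is 19.5 degrees

Final answer: 19.5 degrees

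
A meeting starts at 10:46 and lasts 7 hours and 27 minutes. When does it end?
Starting time: 10:46
Adding 27 minutes to 46 minutes: 46 + 27 = 73 minutes = 1 hour and 13 minutes
Adding 7 hours: 10 + 7 + 1 (carry) = 18 - 12 = 6
Final time: 6:13

Final answer: 6:13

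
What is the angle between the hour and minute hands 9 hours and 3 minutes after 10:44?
First find the time 9 hours and 3 minutes after 10:44.
Total minutes: 10 x 60 + 44 + 9 x 60 + 3 = 1187.
1187 mod 720 = 467 minutes = 7:47.
Now compute the angle at 7:47:
Hour hand: 7 x 30 + 47 x 0.5 = 233.5 degrees
Minute hand: 47 x 6 = 282 degrees
Difference: |233.5 - 282| = 48.5 degrees
The angle is 48.5 degrees

Final answer: 48.5 degrees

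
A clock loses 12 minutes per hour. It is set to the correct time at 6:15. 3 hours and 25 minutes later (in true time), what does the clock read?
For every 60 true minutes, the faulty clock advances 60 - 12 = 48 minutes.
True elapsed: 3 hours and 25 minutes = 205 minutes.
Faulty clock advances: 205 x 48/60 = 164 minutes (drift: 41 minutes behind).
Shown time: 6:15 + 164 minutes = 8:59.

Final answer: 8:59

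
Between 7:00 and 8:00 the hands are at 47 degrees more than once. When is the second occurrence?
At t minutes past 7:00, the hour hand is at 30 x 7 + 0.5t degrees and the minute hand is at 6t degrees.
The smaller angle between them is 47 degrees when |30H - 5.5t| = 47 or |30H - 5.5t| = 313.
With H = 7, solve 30 x 7 - 5.5t = +/- target for each target:
  t = (30 x 7 - 47) / 5.5 = 29.64
  t = (30 x 7 + 47) / 5.5 = 46.73
  t = (30 x 7 - 313) / 5.5 = -18.73 (outside (0, 60))
  t = (30 x 7 + 313) / 5.5 = 95.09 (outside (0, 60))
Valid solutions in (0, 60): {29.64, 46.73} minutes.
The second occurrence is t = 46.73 minutes.
The hands form a 47-degree angle at 46.73 minutes past 7:00.

Final answer: 46.73 minutes past 7:00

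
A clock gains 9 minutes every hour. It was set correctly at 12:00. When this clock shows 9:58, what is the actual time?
For every 60 true minutes, the faulty clock advances 69 minutes, so 1 faulty-clock minute corresponds to 60/69 true minutes.
From 12:00 to 9:58 on the faulty dial is 598 minutes.
True elapsed: 598 x 60/69 = 520 minutes = 8 hours and 40 minutes.
True time: 12:00 + 8 hours and 40 minutes = 8:40.

Final answer: 8:40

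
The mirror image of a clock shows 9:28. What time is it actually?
Reflection across the vertical (12-6) axis maps a hand at angle A degrees to (360 - A) degrees, which sends a reading of T minutes past 12:00 to (720 - T) minutes past 12:00.
Mirror reads 9:28 = 568 minutes past 12:00.
Actual time: (720 - 568) mod 720 = 152 minutes = 2:32.

Final answer: 2:32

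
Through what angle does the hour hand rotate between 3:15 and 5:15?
The hour hand moves 0.5 degrees per minute.
Time elapsed: 5:15 - 3:15 = 120 minutes
Angular displacement: 120 x 0.5 = 60 degrees

Final answer: 60 degrees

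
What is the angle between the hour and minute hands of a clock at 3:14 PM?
Hour hand position: 3 x 30 + 14 x 0.5 = 97 degrees
Minute hand position: 14 x 6 = 84 degrees
Difference: |97 - 84| = 13 degrees
The angle between the hands is 13 degrees

Final answer: 13 degrees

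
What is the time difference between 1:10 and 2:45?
From 1:10 to 2:45:
(2 x 60 + 45) - (1 x 60 + 10) = 165 - 70 = 95 minutes
= 1 hour and 35 minutes

Final answer: 1 hour and 35 minutes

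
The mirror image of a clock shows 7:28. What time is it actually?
Reflection across the vertical (12-6) axis maps a hand at angle A degrees to (360 - A) degrees, which sends a reading of T minutes past 12:00 to (720 - T) minutes past 12:00.
Mirror reads 7:28 = 448 minutes past 12:00.
Actual time: (720 - 448) mod 720 = 272 minutes = 4:32.

Final answer: 4:32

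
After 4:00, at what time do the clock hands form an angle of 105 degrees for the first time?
At t minutes past 4:00, the hour hand is at 30 x 4 + 0.5t degrees and the minute hand is at 6t degrees.
The smaller angle between them is 105 degrees when |30H - 5.5t| = 105 or |30H - 5.5t| = 255.
With H = 4, solve 30 x 4 - 5.5t = +/- target for each target:
  t = (30 x 4 - 105) / 5.5 = 2.73
  t = (30 x 4 + 105) / 5.5 = 40.91
  t = (30 x 4 - 255) / 5.5 = -24.55 (outside (0, 60))
  t = (30 x 4 + 255) / 5.5 = 68.18 (outside (0, 60))
Valid solutions in (0, 60): {2.73, 40.91} minutes.
The first occurrence is t = 2.73 minutes.
The hands form a 105-degree angle at 2.73 minutes past 4:00.

Final answer: 2.73 minutes past 4:00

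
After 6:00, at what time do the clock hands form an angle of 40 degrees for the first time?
At t minutes past 6:00, the hour hand is at 30 x 6 + 0.5t degrees and the minute hand is at 6t degrees.
The smaller angle between them is 40 degrees when |30H - 5.5t| = 40 or |30H - 5.5t| = 320.
With H = 6, solve 30 x 6 - 5.5t = +/- target for each target:
  t = (30 x 6 - 40) / 5.5 = 25.45
  t = (30 x 6 + 40) / 5.5 = 40
  t = (30 x 6 - 320) / 5.5 = -25.45 (outside (0, 60))
  t = (30 x 6 + 320) / 5.5 = 90.91 (outside (0, 60))
Valid solutions in (0, 60): {25.45, 40} minutes.
The first occurrence is t = 25.45 minutes.
The hands form a 40-degree angle at 25.45 minutes past 6:00.

Final answer: 25.45 minutes past 6:00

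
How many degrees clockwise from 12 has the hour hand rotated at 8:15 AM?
The hour hand moves 30 degrees per hour and 0.5 degrees per minute.
At 8:15: (8) x 30 + 15 x 0.5 = 240 + 7.5 = 247.5 degrees

Final answer: 247.5 degrees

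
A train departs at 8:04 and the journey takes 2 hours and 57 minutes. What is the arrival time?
Starting time: 8:04
Adding 57 minutes to 4 minutes: 4 + 57 = 61 minutes = 1 hour and 1 minute
Adding 2 hours: 8 + 2 + 1 (carry) = 11
Final time: 11:01

Final answer: 11:01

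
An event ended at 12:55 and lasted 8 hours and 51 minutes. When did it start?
Starting time: 12:55 = 55 total minutes past 12:00
Subtracting: 8 hours and 51 minutes = 531 minutes
55 - 531 = -476 (negative, add 12 hours = 720) = 244 minutes
= 4 hours and 4 minutes past 12:00 = 4:04

Final answer: 4:04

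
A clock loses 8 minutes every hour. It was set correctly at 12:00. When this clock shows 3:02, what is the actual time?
For every 60 true minutes, the faulty clock advances 52 minutes, so 1 faulty-clock minute corresponds to 60/52 true minutes.
From 12:00 to 3:02 on the faulty dial is 182 minutes.
True elapsed: 182 x 60/52 = 210 minutes = 3 hours and 30 minutes.
True time: 12:00 + 3 hours and 30 minutes = 3:30.

Final answer: 3:30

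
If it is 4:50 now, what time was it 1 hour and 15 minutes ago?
Starting time: 4:50 = 290 total minutes past 12:00
Subtracting: 1 hour and 15 minutes = 75 minutes
290 - 75 = 215 minutes
= 3 hours and 35 minutes past 12:00 = 3:35

Final answer: 3:35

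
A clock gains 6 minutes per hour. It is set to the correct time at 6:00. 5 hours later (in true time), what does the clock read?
For every 60 true minutes, the faulty clock advances 60 + 6 = 66 minutes.
True elapsed: 5 hours = 300 minutes.
Faulty clock advances: 300 x 66/60 = 330 minutes (drift: 30 minutes ahead).
Shown time: 6:00 + 330 minutes = 11:30.

Final answer: 11:30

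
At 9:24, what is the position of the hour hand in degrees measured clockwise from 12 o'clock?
The hour hand moves 30 degrees per hour and 0.5 degrees per minute.
At 9:24: (9) x 30 + 24 x 0.5 = 270 + 12 = 282 degrees

Final answer: 282 degrees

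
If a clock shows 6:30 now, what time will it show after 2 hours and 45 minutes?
Starting time: 6:30
Adding 45 minutes to 30 minutes: 30 + 45 = 75 minutes = 1 hour and 15 minutes
Adding 2 hours: 6 + 2 + 1 (carry) = 9
Final time: 9:15

Final answer: 9:15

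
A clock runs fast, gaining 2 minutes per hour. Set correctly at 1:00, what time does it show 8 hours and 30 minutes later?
For every 60 true minutes, the faulty clock advances 60 + 2 = 62 minutes.
True elapsed: 8 hours and 30 minutes = 510 minutes.
Faulty clock advances: 510 x 62/60 = 527 minutes (drift: 17 minutes ahead).
Shown time: 1:00 + 527 minutes = 9:47.

Final answer: 9:47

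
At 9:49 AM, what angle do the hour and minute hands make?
Hour hand position: 9 x 30 + 49 x 0.5 = 294.5 degrees
Minute hand position: 49 x 6 = 294 degrees
Difference: |294.5 - 294| = 0.5 degrees
The angle between the hands is 0.5 degrees

Final answer: 0.5 degrees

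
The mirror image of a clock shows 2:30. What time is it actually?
Reflection across the vertical (12-6) axis maps a hand at angle A degrees to (360 - A) degrees, which sends a reading of T minutes past 12:00 to (720 - T) minutes past 12:00.
Mirror reads 2:30 = 150 minutes past 12:00.
Actual time: (720 - 150) mod 720 = 570 minutes = 9:30.

Final answer: 9:30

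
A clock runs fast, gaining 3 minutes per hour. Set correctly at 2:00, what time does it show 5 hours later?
For every 60 true minutes, the faulty clock advances 60 + 3 = 63 minutes.
True elapsed: 5 hours = 300 minutes.
Faulty clock advances: 300 x 63/60 = 315 minutes (drift: 15 minutes ahead).
Shown time: 2:00 + 315 minutes = 7:15.

Final answer: 7:15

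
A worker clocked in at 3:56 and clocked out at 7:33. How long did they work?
From 3:56 to 7:33:
(7 x 60 + 33) - (3 x 60 + 56) = 453 - 236 = 217 minutes
= 3 hours and 37 minutes

Final answer: 3 hours and 37 minutes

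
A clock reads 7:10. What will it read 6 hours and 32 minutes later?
Starting time: 7:10
Adding 32 minutes to 10 minutes: 10 + 32 = 42 minutes
Adding 6 hours: 7 + 6 = 13 - 12 = 1
Final time: 1:42

Final answer: 1:42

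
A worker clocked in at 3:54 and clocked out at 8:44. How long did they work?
From 3:54 to 8:44:
(8 x 60 + 44) - (3 x 60 + 54) = 524 - 234 = 290 minutes
= 4 hours and 50 minutes

Final answer: 4 hours and 50 minutes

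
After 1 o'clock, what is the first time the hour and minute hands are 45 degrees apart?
At t minutes past 1:00, the hour hand is at 30 x 1 + 0.5t degrees and the minute hand is at 6t degrees.
The smaller angle between them is 45 degrees when |30H - 5.5t| = 45 or |30H - 5.5t| = 315.
With H = 1, solve 30 x 1 - 5.5t = +/- target for each target:
  t = (30 x 1 - 45) / 5.5 = -2.73 (outside (0, 60))
  t = (30 x 1 + 45) / 5.5 = 13.64
  t = (30 x 1 - 315) / 5.5 = -51.82 (outside (0, 60))
  t = (30 x 1 + 315) / 5.5 = 62.73 (outside (0, 60))
Valid solutions in (0, 60): {13.64} minutes.
The first occurrence is t = 13.64 minutes.
The hands form a 45-degree angle at 13.64 minutes past 1:00.

Final answer: 13.64 minutes past 1:00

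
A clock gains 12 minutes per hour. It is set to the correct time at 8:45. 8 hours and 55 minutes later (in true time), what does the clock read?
For every 60 true minutes, the faulty clock advances 60 + 12 = 72 minutes.
True elapsed: 8 hours and 55 minutes = 535 minutes.
Faulty clock advances: 535 x 72/60 = 642 minutes (drift: 107 minutes ahead).
Shown time: 8:45 + 642 minutes = 7:27.

Final answer: 7:27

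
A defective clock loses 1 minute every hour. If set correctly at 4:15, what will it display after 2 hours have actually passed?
For every 60 true minutes, the faulty clock advances 60 - 1 = 59 minutes.
True elapsed: 2 hours = 120 minutes.
Faulty clock advances: 120 x 59/60 = 118 minutes (drift: 2 minutes behind).
Shown time: 4:15 + 118 minutes = 6:13.

Final answer: 6:13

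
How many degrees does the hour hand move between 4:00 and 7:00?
The hour hand moves 0.5 degrees per minute.
Time elapsed: 7:00 - 4:00 = 180 minutes
Angular displacement: 180 x 0.5 = 90 degrees

Final answer: 90 degrees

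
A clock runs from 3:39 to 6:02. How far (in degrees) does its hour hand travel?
The hour hand moves 0.5 degrees per minute.
Time elapsed: 6:02 - 3:39 = 143 minutes
Angular displacement: 143 x 0.5 = 71.5 degrees

Final answer: 71.5 degrees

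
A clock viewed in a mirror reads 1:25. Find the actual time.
Reflection across the vertical (12-6) axis maps a hand at angle A degrees to (360 - A) degrees, which sends a reading of T minutes past 12:00 to (720 - T) minutes past 12:00.
Mirror reads 1:25 = 85 minutes past 12:00.
Actual time: (720 - 85) mod 720 = 635 minutes = 10:35.

Final answer: 10:35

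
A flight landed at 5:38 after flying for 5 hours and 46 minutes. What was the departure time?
Starting time: 5:38 = 338 total minutes past 12:00
Subtracting: 5 hours and 46 minutes = 346 minutes
338 - 346 = -8 (negative, add 12 hours = 720) = 712 minutes
= 11 hours and 52 minutes past 12:00 = 11:52

Final answer: 11:52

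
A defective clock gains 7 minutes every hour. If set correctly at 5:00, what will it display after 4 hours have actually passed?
For every 60 true minutes, the faulty clock advances 60 + 7 = 67 minutes.
True elapsed: 4 hours = 240 minutes.
Faulty clock advances: 240 x 67/60 = 268 minutes (drift: 28 minutes ahead).
Shown time: 5:00 + 268 minutes = 9:28.

Final answer: 9:28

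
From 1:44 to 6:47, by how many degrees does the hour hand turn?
The hour hand moves 0.5 degrees per minute.
Time elapsed: 6:47 - 1:44 = 303 minutes
Angular displacement: 303 x 0.5 = 151.5 degrees

Final answer: 151.5 degrees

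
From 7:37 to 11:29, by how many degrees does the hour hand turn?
The hour hand moves 0.5 degrees per minute.
Time elapsed: 11:29 - 7:37 = 232 minutes
Angular displacement: 232 x 0.5 = 116 degrees

Final answer: 116 degrees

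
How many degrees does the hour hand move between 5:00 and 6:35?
The hour hand moves 0.5 degrees per minute.
Time elapsed: 6:35 - 5:00 = 95 minutes
Angular displacement: 95 x 0.5 = 47.5 degrees

Final answer: 47.5 degrees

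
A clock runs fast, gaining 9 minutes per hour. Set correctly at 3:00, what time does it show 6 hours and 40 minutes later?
For every 60 true minutes, the faulty clock advances 60 + 9 = 69 minutes.
True elapsed: 6 hours and 40 minutes = 400 minutes.
Faulty clock advances: 400 x 69/60 = 460 minutes (drift: 60 minutes ahead).
Shown time: 3:00 + 460 minutes = 10:40.

Final answer: 10:40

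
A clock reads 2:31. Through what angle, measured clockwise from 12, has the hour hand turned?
The hour hand moves 30 degrees per hour and 0.5 degrees per minute.
At 2:31: (2) x 30 + 31 x 0.5 = 60 + 15.5 = 75.5 degrees

Final answer: 75.5 degrees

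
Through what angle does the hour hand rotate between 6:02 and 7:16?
The hour hand moves 0.5 degrees per minute.
Time elapsed: 7:16 - 6:02 = 74 minutes
Angular displacement: 74 x 0.5 = 37 degrees

Final answer: 37 degrees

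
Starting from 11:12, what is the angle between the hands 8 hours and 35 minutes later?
First find the time 8 hours and 35 minutes after 11:12.
Total minutes: 11 x 60 + 12 + 8 x 60 + 35 = 1187.
1187 mod 720 = 467 minutes = 7:47.
Now compute the angle at 7:47:
Hour hand: 7 x 30 + 47 x 0.5 = 233.5 degrees
Minute hand: 47 x 6 = 282 degrees
Difference: |233.5 - 282| = 48.5 degrees
The angle is 48.5 degrees

Final answer: 48.5 degrees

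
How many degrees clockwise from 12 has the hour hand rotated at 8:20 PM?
The hour hand moves 30 degrees per hour and 0.5 degrees per minute.
At 8:20: (8) x 30 + 20 x 0.5 = 240 + 10 = 250 degrees

Final answer: 250 degrees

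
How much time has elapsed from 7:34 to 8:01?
From 7:34 to 8:01:
(8 x 60 + 1) - (7 x 60 + 34) = 481 - 454 = 27 minutes
= 27 minutes

Final answer: 27 minutes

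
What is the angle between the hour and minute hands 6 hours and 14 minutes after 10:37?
First find the time 6 hours and 14 minutes after 10:37.
Total minutes: 10 x 60 + 37 + 6 x 60 + 14 = 1011.
1011 mod 720 = 291 minutes = 4:51.
Now compute the angle at 4:51:
Hour hand: 4 x 30 + 51 x 0.5 = 145.5 degrees
Minute hand: 51 x 6 = 306 degrees
Difference: |145.5 - 306| = 160.5 degrees
The angle is 160.5 degrees

Final answer: 160.5 degrees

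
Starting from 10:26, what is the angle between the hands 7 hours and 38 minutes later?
First find the time 7 hours and 38 minutes after 10:26.
Total minutes: 10 x 60 + 26 + 7 x 60 + 38 = 1084.
1084 mod 720 = 364 minutes = 6:04.
Now compute the angle at 6:04:
Hour hand: 6 x 30 + 4 x 0.5 = 182 degrees
Minute hand: 4 x 6 = 24 degrees
Difference: |182 - 24| = 158 degrees
The angle is 158 degrees

Final answer: 158 degrees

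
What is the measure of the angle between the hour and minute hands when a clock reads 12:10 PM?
Hour hand position: 0 x 30 + 10 x 0.5 = 5 degrees
Minute hand position: 10 x 6 = 60 degrees
Difference: |5 - 60| = 55 degrees
The angle between the hands is 55 degrees

Final answer: 55 degrees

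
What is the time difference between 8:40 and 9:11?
From 8:40 to 9:11:
(9 x 60 + 11) - (8 x 60 + 40) = 551 - 520 = 31 minutes
= 31 minutes

Final answer: 31 minutes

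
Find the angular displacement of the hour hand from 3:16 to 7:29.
The hour hand moves 0.5 degrees per minute.
Time elapsed: 7:29 - 3:16 = 253 minutes
Angular displacement: 253 x 0.5 = 126.5 degrees

Final answer: 126.5 degrees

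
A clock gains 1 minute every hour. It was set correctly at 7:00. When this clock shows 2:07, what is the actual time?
For every 60 true minutes, the faulty clock advances 61 minutes, so 1 faulty-clock minute corresponds to 60/61 true minutes.
From 7:00 to 2:07 on the faulty dial is 427 minutes.
True elapsed: 427 x 60/61 = 420 minutes = 7 hours.
True time: 7:00 + 7 hours = 2:00.

Final answer: 2:00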